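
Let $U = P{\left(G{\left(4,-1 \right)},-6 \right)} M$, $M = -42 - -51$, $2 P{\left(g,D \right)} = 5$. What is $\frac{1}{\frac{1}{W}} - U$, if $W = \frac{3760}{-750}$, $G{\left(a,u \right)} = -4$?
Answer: $- \frac{4127}{150} \approx -27.513$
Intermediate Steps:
$P{\left(g,D \right)} = \frac{5}{2}$ ($P{\left(g,D \right)} = \frac{1}{2} \cdot 5 = \frac{5}{2}$)
$W = - \frac{376}{75}$ ($W = 3760 \left(- \frac{1}{750}\right) = - \frac{376}{75} \approx -5.0133$)
$M = 9$ ($M = -42 + 51 = 9$)
$U = \frac{45}{2}$ ($U = \frac{5}{2} \cdot 9 = \frac{45}{2} \approx 22.5$)
$\frac{1}{\frac{1}{W}} - U = \frac{1}{\frac{1}{- \frac{376}{75}}} - \frac{45}{2} = \frac{1}{- \frac{75}{376}} - \frac{45}{2} = - \frac{376}{75} - \frac{45}{2} = - \frac{4127}{150}$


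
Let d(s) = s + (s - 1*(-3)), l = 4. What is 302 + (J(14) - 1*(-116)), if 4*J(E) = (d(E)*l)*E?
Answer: 852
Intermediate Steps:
d(s) = 3 + 2*s (d(s) = s + (s + 3) = s + (3 + s) = 3 + 2*s)
J(E) = E*(12 + 8*E)/4 (J(E) = (((3 + 2*E)*4)*E)/4 = ((12 + 8*E)*E)/4 = (E*(12 + 8*E))/4 = E*(12 + 8*E)/4)
302 + (J(14) - 1*(-116)) = 302 + (14*(3 + 2*14) - 1*(-116)) = 302 + (14*(3 + 28) + 116) = 302 + (14*31 + 116) = 302 + (434 + 116) = 302 + 550 = 852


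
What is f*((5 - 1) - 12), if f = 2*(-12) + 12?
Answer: 96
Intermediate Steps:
f = -12 (f = -24 + 12 = -12)
f*((5 - 1) - 12) = -12*((5 - 1) - 12) = -12*(4 - 12) = -12*(-8) = 96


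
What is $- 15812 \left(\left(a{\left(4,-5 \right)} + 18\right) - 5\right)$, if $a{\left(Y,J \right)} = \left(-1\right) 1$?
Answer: $-189744$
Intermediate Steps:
$a{\left(Y,J \right)} = -1$
$- 15812 \left(\left(a{\left(4,-5 \right)} + 18\right) - 5\right) = - 15812 \left(\left(-1 + 18\right) - 5\right) = - 15812 \left(17 - 5\right) = \left(-15812\right) 12 = -189744$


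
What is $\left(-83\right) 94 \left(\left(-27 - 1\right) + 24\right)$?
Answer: $31208$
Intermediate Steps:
$\left(-83\right) 94 \left(\left(-27 - 1\right) + 24\right) = - 7802 \left(-28 + 24\right) = \left(-7802\right) \left(-4\right) = 31208$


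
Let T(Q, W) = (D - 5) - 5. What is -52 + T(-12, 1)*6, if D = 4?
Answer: -88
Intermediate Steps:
T(Q, W) = -6 (T(Q, W) = (4 - 5) - 5 = -1 - 5 = -6)
-52 + T(-12, 1)*6 = -52 - 6*6 = -52 - 36 = -88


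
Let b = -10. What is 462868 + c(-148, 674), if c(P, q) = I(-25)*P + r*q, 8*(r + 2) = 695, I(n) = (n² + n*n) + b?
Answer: 1346215/4 ≈ 3.3655e+5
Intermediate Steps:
I(n) = -10 + 2*n² (I(n) = (n² + n*n) - 10 = (n² + n²) - 10 = 2*n² - 10 = -10 + 2*n²)
r = 679/8 (r = -2 + (⅛)*695 = -2 + 695/8 = 679/8 ≈ 84.875)
c(P, q) = 1240*P + 679*q/8 (c(P, q) = (-10 + 2*(-25)²)*P + 679*q/8 = (-10 + 2*625)*P + 679*q/8 = (-10 + 1250)*P + 679*q/8 = 1240*P + 679*q/8)
462868 + c(-148, 674) = 462868 + (1240*(-148) + (679/8)*674) = 462868 + (-183520 + 228823/4) = 462868 - 505257/4 = 1346215/4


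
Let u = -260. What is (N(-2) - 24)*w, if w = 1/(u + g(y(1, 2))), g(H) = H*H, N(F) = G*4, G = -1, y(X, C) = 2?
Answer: 7/64 ≈ 0.10938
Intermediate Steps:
N(F) = -4 (N(F) = -1*4 = -4)
g(H) = H**2
w = -1/256 (w = 1/(-260 + 2**2) = 1/(-260 + 4) = 1/(-256) = -1/256 ≈ -0.0039063)
(N(-2) - 24)*w = (-4 - 24)*(-1/256) = -28*(-1/256) = 7/64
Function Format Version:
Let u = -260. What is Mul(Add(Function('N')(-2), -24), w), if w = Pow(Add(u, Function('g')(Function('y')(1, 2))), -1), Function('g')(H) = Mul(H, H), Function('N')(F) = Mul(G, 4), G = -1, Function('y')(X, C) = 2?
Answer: Rational(7, 64) ≈ 0.10938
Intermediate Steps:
Function('N')(F) = -4 (Function('N')(F) = Mul(-1, 4) = -4)
Function('g')(H) = Pow(H, 2)
w = Rational(-1, 256) (w = Pow(Add(-260, Pow(2, 2)), -1) = Pow(Add(-260, 4), -1) = Pow(-256, -1) = Rational(-1, 256) ≈ -0.0039063)
Mul(Add(Function('N')(-2), -24), w) = Mul(Add(-4, -24), Rational(-1, 256)) = Mul(-28, Rational(-1, 256)) = Rational(7, 64)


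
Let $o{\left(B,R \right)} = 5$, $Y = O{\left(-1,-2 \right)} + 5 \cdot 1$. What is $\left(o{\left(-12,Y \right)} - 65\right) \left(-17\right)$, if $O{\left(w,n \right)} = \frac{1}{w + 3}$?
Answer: $1020$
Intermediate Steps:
$O{\left(w,n \right)} = \frac{1}{3 + w}$
$Y = \frac{11}{2}$ ($Y = \frac{1}{3 - 1} + 5 \cdot 1 = \frac{1}{2} + 5 = \frac{11}{2} \approx 5.5$)
$\left(o{\left(-12,Y \right)} - 65\right) \left(-17\right) = \left(5 - 65\right) \left(-17\right) = \left(-60\right) \left(-17\right) = 1020$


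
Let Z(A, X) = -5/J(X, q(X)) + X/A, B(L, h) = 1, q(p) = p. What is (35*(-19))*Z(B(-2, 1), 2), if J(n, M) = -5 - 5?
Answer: -3325/2 ≈ -1662.5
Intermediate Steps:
J(n, M) = -10
Z(A, X) = 1/2 + X/A (Z(A, X) = -5/(-10) + X/A = -5*(-1/10) + X/A = 1/2 + X/A)
(35*(-19))*Z(B(-2, 1), 2) = (35*(-19))*((2 + (1/2)*1)/1) = -665*(2 + 1/2) = -665*5/2 = -3325/2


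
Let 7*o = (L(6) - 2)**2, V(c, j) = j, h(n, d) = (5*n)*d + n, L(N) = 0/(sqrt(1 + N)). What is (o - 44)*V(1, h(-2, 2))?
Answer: 6688/7 ≈ 955.43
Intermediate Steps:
L(N) = 0 (L(N) = 0/sqrt(1 + N) = 0)
h(n, d) = n + 5*d*n (h(n, d) = 5*d*n + n = n + 5*d*n)
o = 4/7 (o = (0 - 2)**2/7 = (1/7)*(-2)**2 = (1/7)*4 = 4/7 ≈ 0.57143)
(o - 44)*V(1, h(-2, 2)) = (4/7 - 44)*(-2*(1 + 5*2)) = -(-608)*(1 + 10)/7 = -(-608)*11/7 = -304/7*(-22) = 6688/7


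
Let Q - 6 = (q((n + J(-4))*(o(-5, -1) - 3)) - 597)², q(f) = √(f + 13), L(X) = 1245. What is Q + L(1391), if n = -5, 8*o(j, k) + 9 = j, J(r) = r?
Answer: 1430863/4 - 597*√223 ≈ 3.4880e+5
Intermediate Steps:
o(j, k) = -9/8 + j/8
q(f) = √(13 + f)
Q = 6 + (-597 + √223/2)² (Q = 6 + (√(13 + (-5 - 4)*((-9/8 + (⅛)*(-5)) - 3)) - 597)² = 6 + (√(13 - 9*((-9/8 - 5/8) - 3)) - 597)² = 6 + (√(13 - 9*(-7/4 - 3)) - 597)² = 6 + (√(13 - 9*(-19/4)) - 597)² = 6 + (√(13 + 171/4) - 597)² = 6 + (√(223/4) - 597)² = 6 + (√223/2 - 597)² = 6 + (-597 + √223/2)² ≈ 3.4756e+5)
Q + L(1391) = (1425883/4 - 597*√223) + 1245 = 1430863/4 - 597*√223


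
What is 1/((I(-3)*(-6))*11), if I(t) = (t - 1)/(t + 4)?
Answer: 1/264 ≈ 0.0037879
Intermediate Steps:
I(t) = (-1 + t)/(4 + t)
1/((I(-3)*(-6))*11) = 1/((((-1 - 3)/(4 - 3))*(-6))*11) = 1/(((-4/1)*(-6))*11) = 1/(((1*(-4))*(-6))*11) = 1/(-4*(-6)*11) = 1/(24*11) = 1/264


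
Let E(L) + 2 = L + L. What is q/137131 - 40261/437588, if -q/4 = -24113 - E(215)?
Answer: 37434357241/60006880028 ≈ 0.62383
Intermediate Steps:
E(L) = -2 + 2*L (E(L) = -2 + (L + L) = -2 + 2*L)
q = 98164 (q = -4*(-24113 - (-2 + 2*215)) = -4*(-24113 - (-2 + 430)) = -4*(-24113 - 1*428) = -4*(-24113 - 428) = -4*(-24541) = 98164)
q/137131 - 40261/437588 = 98164/137131 - 40261/437588 = 37434357241/60006880028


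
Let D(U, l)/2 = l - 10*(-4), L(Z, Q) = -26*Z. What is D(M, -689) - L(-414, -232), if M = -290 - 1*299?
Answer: -12062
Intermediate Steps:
M = -589 (M = -290 - 299 = -589)
D(U, l) = 80 + 2*l (D(U, l) = 2*(l - 10*(-4)) = 2*(l + 40) = 2*(40 + l) = 80 + 2*l)
D(M, -689) - L(-414, -232) = (80 + 2*(-689)) - (-26)*(-414) = (80 - 1378) - 1*10764 = -1298 - 10764 = -12062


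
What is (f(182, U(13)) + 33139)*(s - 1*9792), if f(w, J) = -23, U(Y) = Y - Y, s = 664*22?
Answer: 159486656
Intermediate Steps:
s = 14608
U(Y) = 0
(f(182, U(13)) + 33139)*(s - 1*9792) = (-23 + 33139)*(14608 - 1*9792) = 33116*(14608 - 9792) = 33116*4816 = 159486656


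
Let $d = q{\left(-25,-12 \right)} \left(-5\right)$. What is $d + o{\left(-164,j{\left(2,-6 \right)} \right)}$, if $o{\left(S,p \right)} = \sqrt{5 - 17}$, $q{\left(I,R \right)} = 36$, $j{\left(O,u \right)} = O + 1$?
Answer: $-180 + 2 i \sqrt{3} \approx -180.0 + 3.4641 i$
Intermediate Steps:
$j{\left(O,u \right)} = 1 + O$
$o{\left(S,p \right)} = 2 i \sqrt{3}$ ($o{\left(S,p \right)} = \sqrt{-12} = 2 i \sqrt{3}$)
$d = -180$ ($d = 36 \left(-5\right) = -180$)
$d + o{\left(-164,j{\left(2,-6 \right)} \right)} = -180 + 2 i \sqrt{3}$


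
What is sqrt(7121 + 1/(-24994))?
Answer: sqrt(4448488931362)/24994 ≈ 84.386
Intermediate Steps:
sqrt(7121 + 1/(-24994)) = sqrt(7121 - 1/24994) = sqrt(177982273/24994) = sqrt(4448488931362)/24994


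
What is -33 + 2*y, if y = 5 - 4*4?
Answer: -55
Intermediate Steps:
y = -11 (y = 5 - 16 = -11)
-33 + 2*y = -33 + 2*(-11) = -33 - 22 = -55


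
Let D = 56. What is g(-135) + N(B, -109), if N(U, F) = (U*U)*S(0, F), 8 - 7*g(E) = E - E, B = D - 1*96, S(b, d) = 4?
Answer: 44808/7 ≈ 6401.1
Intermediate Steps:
B = -40 (B = 56 - 1*96 = 56 - 96 = -40)
g(E) = 8/7 (g(E) = 8/7 - (E - E)/7 = 8/7 - ⅐*0 = 8/7 + 0 = 8/7)
N(U, F) = 4*U² (N(U, F) = (U*U)*4 = U²*4 = 4*U²)
g(-135) + N(B, -109) = 8/7 + 4*(-40)² = 8/7 + 4*1600 = 8/7 + 6400 = 44808/7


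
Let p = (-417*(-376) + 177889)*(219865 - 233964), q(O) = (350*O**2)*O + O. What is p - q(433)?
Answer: -33132625802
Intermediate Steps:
q(O) = O + 350*O**3 (q(O) = 350*O**3 + O = O + 350*O**3)
p = -4718667419 (p = (156792 + 177889)*(-14099) = 334681*(-14099) = -4718667419)
p - q(433) = -4718667419 - (433 + 350*433**3) = -4718667419 - (433 + 350*81182737) = -4718667419 - (433 + 28413957950) = -4718667419 - 1*28413958383 = -4718667419 - 28413958383 = -33132625802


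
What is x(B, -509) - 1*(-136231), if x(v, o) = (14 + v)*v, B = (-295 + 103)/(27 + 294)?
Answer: 1559616943/11449 ≈ 1.3622e+5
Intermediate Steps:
B = -64/107 (B = -192/321 = -192*1/321 = -64/107 ≈ -0.59813)
x(v, o) = v*(14 + v)
x(B, -509) - 1*(-136231) = -64*(14 - 64/107)/107 - 1*(-136231) = -64/107*1434/107 + 136231 = -91776/11449 + 136231 = 1559616943/11449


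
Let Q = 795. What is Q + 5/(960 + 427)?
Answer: 1102670/1387 ≈ 795.00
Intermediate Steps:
Q + 5/(960 + 427) = 795 + 5/(960 + 427) = 795 + 5/1387 = 1102670/1387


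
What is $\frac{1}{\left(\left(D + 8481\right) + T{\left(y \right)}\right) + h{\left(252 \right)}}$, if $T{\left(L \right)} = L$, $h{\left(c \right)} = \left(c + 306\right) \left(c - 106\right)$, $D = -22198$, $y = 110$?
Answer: $\frac{1}{67861} \approx 1.4736 \cdot 10^{-5}$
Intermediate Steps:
$h{\left(c \right)} = \left(-106 + c\right) \left(306 + c\right)$ ($h{\left(c \right)} = \left(306 + c\right) \left(-106 + c\right) = \left(-106 + c\right) \left(306 + c\right)$)
$\frac{1}{\left(\left(D + 8481\right) + T{\left(y \right)}\right) + h{\left(252 \right)}} = \frac{1}{\left(\left(-22198 + 8481\right) + 110\right) + \left(-32436 + 252^{2} + 200 \cdot 252\right)} = \frac{1}{\left(-13717 + 110\right) + \left(-32436 + 63504 + 50400\right)} = \frac{1}{-13607 + 81468} = \frac{1}{67861}$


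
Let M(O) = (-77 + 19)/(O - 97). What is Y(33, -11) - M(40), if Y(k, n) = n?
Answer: -685/57 ≈ -12.018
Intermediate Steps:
M(O) = -58/(-97 + O)
Y(33, -11) - M(40) = -11 - (-58)/(-97 + 40) = -11 - (-58)/(-57) = -11 - (-58)*(-1)/57 = -11 - 1*58/57 = -11 - 58/57 = -685/57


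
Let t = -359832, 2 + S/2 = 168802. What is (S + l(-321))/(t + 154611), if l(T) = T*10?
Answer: -334390/205221 ≈ -1.6294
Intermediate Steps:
S = 337600 (S = -4 + 2*168802 = -4 + 337604 = 337600)
l(T) = 10*T
(S + l(-321))/(t + 154611) = (337600 + 10*(-321))/(-359832 + 154611) = (337600 - 3210)/(-205221) = 334390*(-1/205221) = -334390/205221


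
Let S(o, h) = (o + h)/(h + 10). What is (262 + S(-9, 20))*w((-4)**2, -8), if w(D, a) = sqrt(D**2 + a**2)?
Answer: 31484*sqrt(5)/15 ≈ 4693.4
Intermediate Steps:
S(o, h) = (h + o)/(10 + h)
(262 + S(-9, 20))*w((-4)**2, -8) = (262 + (20 - 9)/(10 + 20))*sqrt(((-4)**2)**2 + (-8)**2) = (262 + 11/30)*sqrt(16**2 + 64) = (262 + (1/30)*11)*sqrt(256 + 64) = (262 + 11/30)*sqrt(320) = 7871*(8*sqrt(5))/30 = 31484*sqrt(5)/15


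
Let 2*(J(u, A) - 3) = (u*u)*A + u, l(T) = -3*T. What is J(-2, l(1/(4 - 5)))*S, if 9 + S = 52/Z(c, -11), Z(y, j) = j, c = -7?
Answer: -1208/11 ≈ -109.82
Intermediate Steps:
J(u, A) = 3 + u/2 + A*u²/2 (J(u, A) = 3 + ((u*u)*A + u)/2 = 3 + (u²*A + u)/2 = 3 + (A*u² + u)/2 = 3 + (u + A*u²)/2 = 3 + (u/2 + A*u²/2) = 3 + u/2 + A*u²/2)
S = -151/11 (S = -9 + 52/(-11) = -9 + 52*(-1/11) = -9 - 52/11 = -151/11 ≈ -13.727)
J(-2, l(1/(4 - 5)))*S = (3 + (½)*(-2) + (½)*(-3/(4 - 5))*(-2)²)*(-151/11) = (3 - 1 + (½)*(-3/(-1))*4)*(-151/11) = (3 - 1 + (½)*(-3*(-1))*4)*(-151/11) = (3 - 1 + (½)*3*4)*(-151/11) = (3 - 1 + 6)*(-151/11) = 8*(-151/11) = -1208/11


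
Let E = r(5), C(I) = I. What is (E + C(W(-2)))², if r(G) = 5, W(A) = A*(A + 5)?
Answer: 1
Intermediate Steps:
W(A) = A*(5 + A)
E = 5
(E + C(W(-2)))² = (5 - 2*(5 - 2))² = (5 - 2*3)² = (5 - 6)² = (-1)² = 1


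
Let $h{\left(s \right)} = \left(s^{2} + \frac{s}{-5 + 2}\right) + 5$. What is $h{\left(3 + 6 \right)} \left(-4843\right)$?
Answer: $-401969$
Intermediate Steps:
$h{\left(s \right)} = 5 + s^{2} - \frac{s}{3}$ ($h{\left(s \right)} = \left(s^{2} + \frac{s}{-3}\right) + 5 = \left(s^{2} - \frac{s}{3}\right) + 5 = 5 + s^{2} - \frac{s}{3}$)
$h{\left(3 + 6 \right)} \left(-4843\right) = \left(5 + \left(3 + 6\right)^{2} - \frac{3 + 6}{3}\right) \left(-4843\right) = \left(5 + 9^{2} - 3\right) \left(-4843\right) = \left(5 + 81 - 3\right) \left(-4843\right) = 83 \left(-4843\right) = -401969$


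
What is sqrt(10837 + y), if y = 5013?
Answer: 5*sqrt(634) ≈ 125.90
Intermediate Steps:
sqrt(10837 + y) = sqrt(10837 + 5013) = sqrt(15850) = 5*sqrt(634)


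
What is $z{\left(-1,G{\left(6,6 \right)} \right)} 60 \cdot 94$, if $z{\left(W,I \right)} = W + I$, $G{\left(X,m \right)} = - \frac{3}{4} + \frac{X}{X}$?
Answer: $-4230$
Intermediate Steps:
$G{\left(X,m \right)} = \frac{1}{4}$ ($G{\left(X,m \right)} = \left(-3\right) \frac{1}{4} + 1 = - \frac{3}{4} + 1 = \frac{1}{4}$)
$z{\left(W,I \right)} = I + W$
$z{\left(-1,G{\left(6,6 \right)} \right)} 60 \cdot 94 = \left(\frac{1}{4} - 1\right) 60 \cdot 94 = \left(- \frac{3}{4}\right) 60 \cdot 94 = \left(-45\right) 94 = -4230$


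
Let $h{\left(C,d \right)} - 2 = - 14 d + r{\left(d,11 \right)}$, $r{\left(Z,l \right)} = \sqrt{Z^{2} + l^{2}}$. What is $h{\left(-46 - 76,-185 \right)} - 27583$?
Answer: $-24991 + \sqrt{34346} \approx -24806.0$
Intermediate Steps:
$h{\left(C,d \right)} = 2 + \sqrt{121 + d^{2}} - 14 d$ ($h{\left(C,d \right)} = 2 - \left(- \sqrt{d^{2} + 11^{2}} + 14 d\right) = 2 - \left(- \sqrt{d^{2} + 121} + 14 d\right) = 2 - \left(- \sqrt{121 + d^{2}} + 14 d\right) = 2 + \sqrt{121 + d^{2}} - 14 d$)
$h{\left(-46 - 76,-185 \right)} - 27583 = \left(2 + \sqrt{121 + \left(-185\right)^{2}} - -2590\right) - 27583 = \left(2 + \sqrt{121 + 34225} + 2590\right) - 27583 = \left(2 + \sqrt{34346} + 2590\right) - 27583 = \left(2592 + \sqrt{34346}\right) - 27583 = -24991 + \sqrt{34346}$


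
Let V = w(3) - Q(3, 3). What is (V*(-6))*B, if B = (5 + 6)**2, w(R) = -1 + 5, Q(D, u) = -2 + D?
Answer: -2178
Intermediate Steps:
w(R) = 4
B = 121 (B = 11**2 = 121)
V = 3 (V = 4 - (-2 + 3) = 4 - 1*1 = 4 - 1 = 3)
(V*(-6))*B = (3*(-6))*121 = -18*121 = -2178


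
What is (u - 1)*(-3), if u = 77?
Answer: -228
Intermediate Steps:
(u - 1)*(-3) = (77 - 1)*(-3) = 76*(-3) = -228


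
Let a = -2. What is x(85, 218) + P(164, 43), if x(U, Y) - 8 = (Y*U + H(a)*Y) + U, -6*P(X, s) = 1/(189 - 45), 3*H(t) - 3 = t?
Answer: 16153055/864 ≈ 18696.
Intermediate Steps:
H(t) = 1 + t/3
P(X, s) = -1/864 (P(X, s) = -1/(6*(189 - 45)) = -1/6/144 = -1/6*1/144 = -1/864)
x(U, Y) = 8 + U + Y/3 + U*Y (x(U, Y) = 8 + ((Y*U + (1 + (1/3)*(-2))*Y) + U) = 8 + ((U*Y + (1 - 2/3)*Y) + U) = 8 + ((U*Y + Y/3) + U) = 8 + ((Y/3 + U*Y) + U) = 8 + (U + Y/3 + U*Y) = 8 + U + Y/3 + U*Y)
x(85, 218) + P(164, 43) = (8 + 85 + (1/3)*218 + 85*218) - 1/864 = (8 + 85 + 218/3 + 18530) - 1/864 = 56087/3 - 1/864 = 16153055/864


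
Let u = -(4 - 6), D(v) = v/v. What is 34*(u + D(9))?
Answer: 102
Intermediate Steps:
D(v) = 1
u = 2 (u = -1*(-2) = 2)
34*(u + D(9)) = 34*(2 + 1) = 34*3 = 102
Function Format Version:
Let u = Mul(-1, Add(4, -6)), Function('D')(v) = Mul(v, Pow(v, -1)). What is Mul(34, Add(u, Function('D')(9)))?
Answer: 102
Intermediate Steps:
Function('D')(v) = 1
u = 2 (u = Mul(-1, -2) = 2)
Mul(34, Add(u, Function('D')(9))) = Mul(34, Add(2, 1)) = Mul(34, 3) = 102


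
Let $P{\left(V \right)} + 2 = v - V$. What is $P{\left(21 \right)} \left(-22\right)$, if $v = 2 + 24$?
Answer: $-66$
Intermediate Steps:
$v = 26$
$P{\left(V \right)} = 24 - V$ ($P{\left(V \right)} = -2 - \left(-26 + V\right) = 24 - V$)
$P{\left(21 \right)} \left(-22\right) = \left(24 - 21\right) \left(-22\right) = 3 \left(-22\right) = -66$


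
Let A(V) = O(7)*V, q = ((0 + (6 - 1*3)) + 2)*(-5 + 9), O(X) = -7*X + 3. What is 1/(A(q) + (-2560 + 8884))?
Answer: 1/5404 ≈ 0.00018505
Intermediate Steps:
O(X) = 3 - 7*X
q = 20 (q = ((0 + (6 - 3)) + 2)*4 = ((0 + 3) + 2)*4 = (3 + 2)*4 = 5*4 = 20)
A(V) = -46*V (A(V) = (3 - 7*7)*V = (3 - 49)*V = -46*V)
1/(A(q) + (-2560 + 8884)) = 1/(-46*20 + (-2560 + 8884)) = 1/(-920 + 6324) = 1/5404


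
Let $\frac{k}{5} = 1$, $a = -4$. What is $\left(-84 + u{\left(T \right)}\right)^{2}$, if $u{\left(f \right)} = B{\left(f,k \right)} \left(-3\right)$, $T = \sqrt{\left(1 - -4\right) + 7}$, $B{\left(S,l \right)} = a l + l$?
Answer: $1521$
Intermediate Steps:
$k = 5$ ($k = 5 \cdot 1 = 5$)
$B{\left(S,l \right)} = - 3 l$ ($B{\left(S,l \right)} = - 4 l + l = - 3 l$)
$T = 2 \sqrt{3}$ ($T = \sqrt{\left(1 + 4\right) + 7} = \sqrt{5 + 7} = \sqrt{12} = 2 \sqrt{3} \approx 3.4641$)
$u{\left(f \right)} = 45$ ($u{\left(f \right)} = \left(-3\right) 5 \left(-3\right) = \left(-15\right) \left(-3\right) = 45$)
$\left(-84 + u{\left(T \right)}\right)^{2} = \left(-84 + 45\right)^{2} = \left(-39\right)^{2} = 1521$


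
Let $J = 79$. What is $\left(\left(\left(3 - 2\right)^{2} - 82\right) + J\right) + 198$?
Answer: $196$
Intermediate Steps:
$\left(\left(\left(3 - 2\right)^{2} - 82\right) + J\right) + 198 = \left(\left(\left(3 - 2\right)^{2} - 82\right) + 79\right) + 198 = \left(\left(1^{2} - 82\right) + 79\right) + 198 = \left(\left(1 - 82\right) + 79\right) + 198 = \left(-81 + 79\right) + 198 = -2 + 198 = 196$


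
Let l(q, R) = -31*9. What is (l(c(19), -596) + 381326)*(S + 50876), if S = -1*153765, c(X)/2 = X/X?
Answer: -39205544783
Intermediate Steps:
c(X) = 2 (c(X) = 2*(X/X) = 2*1 = 2)
l(q, R) = -279
S = -153765
(l(c(19), -596) + 381326)*(S + 50876) = (-279 + 381326)*(-153765 + 50876) = 381047*(-102889) = -39205544783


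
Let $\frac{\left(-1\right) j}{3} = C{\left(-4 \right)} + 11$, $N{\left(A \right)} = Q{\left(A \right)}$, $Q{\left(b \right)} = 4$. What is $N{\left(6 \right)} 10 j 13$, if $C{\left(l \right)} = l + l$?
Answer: $-4680$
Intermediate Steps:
$N{\left(A \right)} = 4$
$C{\left(l \right)} = 2 l$
$j = -9$ ($j = - 3 \left(2 \left(-4\right) + 11\right) = - 3 \left(-8 + 11\right) = \left(-3\right) 3 = -9$)
$N{\left(6 \right)} 10 j 13 = 4 \cdot 10 \left(-9\right) 13 = 4 \left(\left(-90\right) 13\right) = 4 \left(-1170\right) = -4680$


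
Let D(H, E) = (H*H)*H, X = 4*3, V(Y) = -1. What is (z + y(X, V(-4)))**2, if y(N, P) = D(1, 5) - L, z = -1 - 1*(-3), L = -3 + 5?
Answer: 1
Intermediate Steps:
L = 2
X = 12
D(H, E) = H**3 (D(H, E) = H**2*H = H**3)
z = 2 (z = -1 + 3 = 2)
y(N, P) = -1 (y(N, P) = 1**3 - 1*2 = 1 - 2 = -1)
(z + y(X, V(-4)))**2 = (2 - 1)**2 = 1**2 = 1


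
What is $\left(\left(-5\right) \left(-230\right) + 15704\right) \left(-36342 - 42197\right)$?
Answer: $-1323696306$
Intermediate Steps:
$\left(\left(-5\right) \left(-230\right) + 15704\right) \left(-36342 - 42197\right) = \left(1150 + 15704\right) \left(-78539\right) = 16854 \left(-78539\right) = -1323696306$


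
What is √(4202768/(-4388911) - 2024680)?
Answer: 2*I*√9750124364709908982/4388911 ≈ 1422.9*I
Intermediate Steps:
√(4202768/(-4388911) - 2024680) = √(4202768*(-1/4388911) - 2024680) = √(-4202768/4388911 - 2024680) = √(-8886144526248/4388911) = 2*I*√9750124364709908982/4388911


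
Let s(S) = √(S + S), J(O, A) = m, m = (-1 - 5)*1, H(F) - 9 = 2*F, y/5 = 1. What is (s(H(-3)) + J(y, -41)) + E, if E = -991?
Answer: -997 + √6 ≈ -994.55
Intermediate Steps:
y = 5 (y = 5*1 = 5)
H(F) = 9 + 2*F
m = -6 (m = -6*1 = -6)
J(O, A) = -6
s(S) = √2*√S (s(S) = √(2*S) = √2*√S)
(s(H(-3)) + J(y, -41)) + E = (√2*√(9 + 2*(-3)) - 6) - 991 = (√2*√(9 - 6) - 6) - 991 = (√2*√3 - 6) - 991 = (√6 - 6) - 991 = (-6 + √6) - 991 = -997 + √6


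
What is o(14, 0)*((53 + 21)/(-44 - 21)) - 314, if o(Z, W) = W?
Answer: -314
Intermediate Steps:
o(14, 0)*((53 + 21)/(-44 - 21)) - 314 = 0*((53 + 21)/(-44 - 21)) - 314 = 0*(74/(-65)) - 314 = 0*(74*(-1/65)) - 314 = 0*(-74/65) - 314 = 0 - 314 = -314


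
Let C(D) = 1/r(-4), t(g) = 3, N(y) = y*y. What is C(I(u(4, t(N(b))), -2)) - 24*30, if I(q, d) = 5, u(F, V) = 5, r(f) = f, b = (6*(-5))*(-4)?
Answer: -2881/4 ≈ -720.25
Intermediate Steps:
b = 120 (b = -30*(-4) = 120)
N(y) = y²
C(D) = -¼ (C(D) = 1/(-4) = -¼)
C(I(u(4, t(N(b))), -2)) - 24*30 = -¼ - 24*30 = -¼ - 720 = -2881/4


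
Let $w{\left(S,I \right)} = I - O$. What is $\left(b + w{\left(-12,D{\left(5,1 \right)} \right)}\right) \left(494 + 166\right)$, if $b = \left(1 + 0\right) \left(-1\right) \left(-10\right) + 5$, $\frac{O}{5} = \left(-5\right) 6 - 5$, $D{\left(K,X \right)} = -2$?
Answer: $124080$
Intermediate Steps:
$O = -175$ ($O = 5 \left(\left(-5\right) 6 - 5\right) = 5 \left(-30 - 5\right) = 5 \left(-35\right) = -175$)
$b = 15$ ($b = 1 \left(-1\right) \left(-10\right) + 5 = \left(-1\right) \left(-10\right) + 5 = 10 + 5 = 15$)
$w{\left(S,I \right)} = 175 + I$ ($w{\left(S,I \right)} = I - -175 = I + 175 = 175 + I$)
$\left(b + w{\left(-12,D{\left(5,1 \right)} \right)}\right) \left(494 + 166\right) = \left(15 + \left(175 - 2\right)\right) \left(494 + 166\right) = \left(15 + 173\right) 660 = 188 \cdot 660 = 124080$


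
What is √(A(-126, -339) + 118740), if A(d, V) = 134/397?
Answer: √18714545858/397 ≈ 344.59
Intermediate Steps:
A(d, V) = 134/397 (A(d, V) = 134*(1/397) = 134/397)
√(A(-126, -339) + 118740) = √(134/397 + 118740) = √(47139914/397) = √18714545858/397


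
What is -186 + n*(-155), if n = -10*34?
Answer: 52514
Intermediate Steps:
n = -340
-186 + n*(-155) = -186 - 340*(-155) = -186 + 52700 = 52514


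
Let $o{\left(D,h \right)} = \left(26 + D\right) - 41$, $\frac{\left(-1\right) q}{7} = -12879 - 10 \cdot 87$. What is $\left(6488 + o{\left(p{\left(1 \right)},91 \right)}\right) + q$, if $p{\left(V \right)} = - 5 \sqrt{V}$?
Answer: $102711$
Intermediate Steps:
$q = 96243$ ($q = - 7 \left(-12879 - 10 \cdot 87\right) = - 7 \left(-12879 - 870\right) = \left(-7\right) \left(-13749\right) = 96243$)
$o{\left(D,h \right)} = -15 + D$
$\left(6488 + o{\left(p{\left(1 \right)},91 \right)}\right) + q = \left(6488 - \left(15 + 5 \sqrt{1}\right)\right) + 96243 = \left(6488 - 20\right) + 96243 = 6468 + 96243 = 102711$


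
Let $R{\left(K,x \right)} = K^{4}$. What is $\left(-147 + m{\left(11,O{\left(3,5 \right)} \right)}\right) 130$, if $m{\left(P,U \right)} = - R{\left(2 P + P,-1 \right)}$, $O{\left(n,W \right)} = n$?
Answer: $-154188840$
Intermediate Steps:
$m{\left(P,U \right)} = - 81 P^{4}$ ($m{\left(P,U \right)} = - \left(2 P + P\right)^{4} = - \left(3 P\right)^{4} = - 81 P^{4}$)
$\left(-147 + m{\left(11,O{\left(3,5 \right)} \right)}\right) 130 = \left(-147 - 81 \cdot 11^{4}\right) 130 = \left(-147 - 1185921\right) 130 = \left(-1186068\right) 130 = -154188840$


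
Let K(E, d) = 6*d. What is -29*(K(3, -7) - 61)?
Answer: 2987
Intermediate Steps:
-29*(K(3, -7) - 61) = -29*(6*(-7) - 61) = -29*(-42 - 61) = -29*(-103) = 2987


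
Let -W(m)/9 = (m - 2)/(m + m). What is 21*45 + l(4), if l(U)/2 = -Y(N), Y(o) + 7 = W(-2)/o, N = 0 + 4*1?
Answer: 1927/2 ≈ 963.50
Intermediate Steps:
W(m) = -9*(-2 + m)/(2*m) (W(m) = -9*(m - 2)/(m + m) = -9*(-2 + m)/(2*m))
N = 4 (N = 0 + 4 = 4)
Y(o) = -7 - 9/o (Y(o) = -7 + (-9/2 + 9/(-2))/o = -7 + (-9/2 + 9*(-1/2))/o = -7 + (-9/2 - 9/2)/o = -7 - 9/o)
l(U) = 37/2 (l(U) = 2*(-(-7 - 9/4)) = 2*(-1*(-37/4)) = 2*(37/4) = 37/2)
21*45 + l(4) = 21*45 + 37/2 = 945 + 37/2 = 1927/2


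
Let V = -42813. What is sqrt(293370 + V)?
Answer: sqrt(250557) ≈ 500.56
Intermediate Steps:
sqrt(293370 + V) = sqrt(293370 - 42813) = sqrt(250557)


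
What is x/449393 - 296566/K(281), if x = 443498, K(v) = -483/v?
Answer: 5350057219516/31008117 ≈ 1.7254e+5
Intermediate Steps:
x/449393 - 296566/K(281) = 443498/449393 - 296566/((-483/281)) = 443498*(1/449393) - 296566/((-483*1/281)) = 443498/449393 - 296566/(-483/281) = 443498/449393 - 296566*(-281/483) = 443498/449393 + 83335046/483 = 5350057219516/31008117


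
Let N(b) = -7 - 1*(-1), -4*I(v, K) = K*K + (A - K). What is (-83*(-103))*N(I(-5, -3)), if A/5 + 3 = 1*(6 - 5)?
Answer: -51294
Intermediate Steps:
A = -10 (A = -15 + 5*(1*(6 - 5)) = -15 + 5*(1*1) = -15 + 5*1 = -15 + 5 = -10)
I(v, K) = 5/2 - K²/4 + K/4 (I(v, K) = -(K*K + (-10 - K))/4 = -(K² + (-10 - K))/4 = -(-10 + K² - K)/4 = 5/2 - K²/4 + K/4)
N(b) = -6 (N(b) = -7 + 1 = -6)
(-83*(-103))*N(I(-5, -3)) = -83*(-103)*(-6) = 8549*(-6) = -51294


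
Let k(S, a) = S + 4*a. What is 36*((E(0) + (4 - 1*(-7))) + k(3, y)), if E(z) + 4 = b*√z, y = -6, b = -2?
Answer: -504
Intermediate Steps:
E(z) = -4 - 2*√z
36*((E(0) + (4 - 1*(-7))) + k(3, y)) = 36*(((-4 - 2*√0) + (4 - 1*(-7))) + (3 + 4*(-6))) = 36*(((-4 - 2*0) + (4 + 7)) + (3 - 24)) = 36*(((-4 + 0) + 11) - 21) = 36*((-4 + 11) - 21) = 36*(7 - 21) = 36*(-14) = -504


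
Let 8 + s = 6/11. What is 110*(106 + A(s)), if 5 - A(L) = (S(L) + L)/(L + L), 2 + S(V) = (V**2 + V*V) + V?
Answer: 529115/41 ≈ 12905.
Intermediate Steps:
S(V) = -2 + V + 2*V**2 (S(V) = -2 + ((V**2 + V*V) + V) = -2 + ((V**2 + V**2) + V) = -2 + (2*V**2 + V) = -2 + (V + 2*V**2) = -2 + V + 2*V**2)
s = -82/11 (s = -8 + 6/11 = -82/11 ≈ -7.4545)
A(L) = 5 - (-2 + 2*L + 2*L**2)/(2*L) (A(L) = 5 - ((-2 + L + 2*L**2) + L)/(L + L) = 5 - (-2 + 2*L + 2*L**2)/(2*L))
110*(106 + A(s)) = 110*(106 + (4 + 1/(-82/11) - 1*(-82/11))) = 110*(106 + (4 - 11/82 + 82/11)) = 110*(106 + 10211/902) = 110*(105823/902) = 529115/41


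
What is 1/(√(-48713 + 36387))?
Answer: -I*√12326/12326 ≈ -0.0090072*I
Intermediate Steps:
1/(√(-48713 + 36387)) = 1/(√(-12326)) = 1/(I*√12326) = -I*√12326/12326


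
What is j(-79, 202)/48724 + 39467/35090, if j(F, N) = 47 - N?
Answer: 958775579/854862580 ≈ 1.1216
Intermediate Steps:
j(-79, 202)/48724 + 39467/35090 = (47 - 1*202)/48724 + 39467/35090 = (47 - 202)*(1/48724) + 39467*(1/35090) = -155*1/48724 + 39467/35090 = -155/48724 + 39467/35090 = 958775579/854862580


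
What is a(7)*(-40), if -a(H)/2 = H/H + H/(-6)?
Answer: -40/3 ≈ -13.333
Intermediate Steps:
a(H) = -2 + H/3 (a(H) = -2*(H/H + H/(-6)) = -2*(1 + H*(-⅙)) = -2*(1 - H/6) = -2 + H/3)
a(7)*(-40) = (-2 + (⅓)*7)*(-40) = (-2 + 7/3)*(-40) = (⅓)*(-40) = -40/3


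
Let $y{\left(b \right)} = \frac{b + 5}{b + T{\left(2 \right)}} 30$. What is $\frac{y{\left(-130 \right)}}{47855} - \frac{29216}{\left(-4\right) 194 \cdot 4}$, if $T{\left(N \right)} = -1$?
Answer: $\frac{1144793063}{121618697} \approx 9.413$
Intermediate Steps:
$y{\left(b \right)} = \frac{30 \left(5 + b\right)}{-1 + b}$ ($y{\left(b \right)} = \frac{b + 5}{b - 1} \cdot 30 = \frac{5 + b}{-1 + b} 30 = \frac{30 \left(5 + b\right)}{-1 + b}$)
$\frac{y{\left(-130 \right)}}{47855} - \frac{29216}{\left(-4\right) 194 \cdot 4} = \frac{30 \frac{1}{-1 - 130} \left(5 - 130\right)}{47855} - \frac{29216}{\left(-4\right) 194 \cdot 4} = 30 \frac{1}{-131} \left(-125\right) \frac{1}{47855} - \frac{29216}{\left(-4\right) 776} = 30 \left(- \frac{1}{131}\right) \left(-125\right) \frac{1}{47855} - \frac{29216}{-3104} = \frac{3750}{131} \cdot \frac{1}{47855} - - \frac{913}{97} = \frac{750}{1253801} + \frac{913}{97} = \frac{1144793063}{121618697}$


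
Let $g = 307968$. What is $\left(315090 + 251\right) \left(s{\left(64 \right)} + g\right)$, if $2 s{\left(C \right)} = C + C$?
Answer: $97135118912$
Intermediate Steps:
$s{\left(C \right)} = C$ ($s{\left(C \right)} = \frac{C + C}{2} = \frac{2 C}{2} = C$)
$\left(315090 + 251\right) \left(s{\left(64 \right)} + g\right) = \left(315090 + 251\right) \left(64 + 307968\right) = 315341 \cdot 308032 = 97135118912$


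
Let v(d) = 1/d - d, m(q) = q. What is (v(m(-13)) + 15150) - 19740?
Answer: -59502/13 ≈ -4577.1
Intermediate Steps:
(v(m(-13)) + 15150) - 19740 = ((1/(-13) - 1*(-13)) + 15150) - 19740 = ((-1/13 + 13) + 15150) - 19740 = (168/13 + 15150) - 19740 = 197118/13 - 19740 = -59502/13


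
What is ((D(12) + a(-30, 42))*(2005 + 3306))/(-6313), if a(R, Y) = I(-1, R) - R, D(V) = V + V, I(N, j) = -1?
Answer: -281483/6313 ≈ -44.588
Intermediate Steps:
D(V) = 2*V
a(R, Y) = -1 - R
((D(12) + a(-30, 42))*(2005 + 3306))/(-6313) = ((2*12 + (-1 - 1*(-30)))*(2005 + 3306))/(-6313) = ((24 + (-1 + 30))*5311)*(-1/6313) = ((24 + 29)*5311)*(-1/6313) = (53*5311)*(-1/6313) = 281483*(-1/6313) = -281483/6313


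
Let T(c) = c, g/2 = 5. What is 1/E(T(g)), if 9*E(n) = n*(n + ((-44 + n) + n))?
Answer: -9/140 ≈ -0.064286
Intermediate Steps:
g = 10 (g = 2*5 = 10)
E(n) = n*(-44 + 3*n)/9 (E(n) = (n*(n + ((-44 + n) + n)))/9 = (n*(n + (-44 + 2*n)))/9 = (n*(-44 + 3*n))/9 = n*(-44 + 3*n)/9)
1/E(T(g)) = 1/((1/9)*10*(-44 + 3*10)) = 1/((1/9)*10*(-44 + 30)) = 1/((1/9)*10*(-14)) = 1/(-140/9) = -9/140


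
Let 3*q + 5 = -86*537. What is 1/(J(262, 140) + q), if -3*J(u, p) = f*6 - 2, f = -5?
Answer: -1/15385 ≈ -6.4998e-5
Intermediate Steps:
J(u, p) = 32/3 (J(u, p) = -(-5*6 - 2)/3 = -(-30 - 2)/3 = -⅓*(-32) = 32/3)
q = -46187/3 (q = -5/3 + (-86*537)/3 = -5/3 + (⅓)*(-46182) = -5/3 - 15394 = -46187/3 ≈ -15396.)
1/(J(262, 140) + q) = 1/(32/3 - 46187/3) = 1/(-15385) = -1/15385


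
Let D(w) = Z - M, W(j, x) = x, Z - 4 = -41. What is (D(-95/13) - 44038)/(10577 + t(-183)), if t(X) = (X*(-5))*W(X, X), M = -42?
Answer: 44033/156868 ≈ 0.28070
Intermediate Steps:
Z = -37 (Z = 4 - 41 = -37)
t(X) = -5*X**2 (t(X) = (X*(-5))*X = (-5*X)*X = -5*X**2)
D(w) = 5 (D(w) = -37 - 1*(-42) = -37 + 42 = 5)
(D(-95/13) - 44038)/(10577 + t(-183)) = (5 - 44038)/(10577 - 5*(-183)**2) = -44033/(10577 - 5*33489) = -44033/(10577 - 167445) = -44033/(-156868) = -44033*(-1/156868) = 44033/156868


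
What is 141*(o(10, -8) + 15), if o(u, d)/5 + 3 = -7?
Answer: -4935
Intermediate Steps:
o(u, d) = -50 (o(u, d) = -15 + 5*(-7) = -15 - 35 = -50)
141*(o(10, -8) + 15) = 141*(-50 + 15) = 141*(-35) = -4935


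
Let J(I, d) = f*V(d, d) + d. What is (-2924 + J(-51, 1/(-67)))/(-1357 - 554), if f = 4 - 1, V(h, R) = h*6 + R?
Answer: 9330/6097 ≈ 1.5303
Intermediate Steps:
V(h, R) = R + 6*h (V(h, R) = 6*h + R = R + 6*h)
f = 3
J(I, d) = 22*d (J(I, d) = 3*(d + 6*d) + d = 3*(7*d) + d = 21*d + d = 22*d)
(-2924 + J(-51, 1/(-67)))/(-1357 - 554) = (-2924 + 22/(-67))/(-1357 - 554) = (-2924 + 22*(-1/67))/(-1911) = (-2924 - 22/67)*(-1/1911) = -195930/67*(-1/1911) = 9330/6097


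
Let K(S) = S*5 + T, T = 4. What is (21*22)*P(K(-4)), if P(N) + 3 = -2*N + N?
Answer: 6006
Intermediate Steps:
K(S) = 4 + 5*S (K(S) = S*5 + 4 = 5*S + 4 = 4 + 5*S)
P(N) = -3 - N (P(N) = -3 + (-2*N + N) = -3 - N)
(21*22)*P(K(-4)) = (21*22)*(-3 - (4 + 5*(-4))) = 462*(-3 - (4 - 20)) = 462*(-3 - 1*(-16)) = 462*(-3 + 16) = 462*13 = 6006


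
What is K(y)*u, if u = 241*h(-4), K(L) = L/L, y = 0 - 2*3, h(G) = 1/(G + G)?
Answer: -241/8 ≈ -30.125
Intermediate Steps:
h(G) = 1/(2*G)
y = -6 (y = 0 - 6 = -6)
K(L) = 1
u = -241/8 (u = 241*((½)/(-4)) = 241*((½)*(-¼)) = 241*(-⅛) = -241/8 ≈ -30.125)
K(y)*u = 1*(-241/8) = -241/8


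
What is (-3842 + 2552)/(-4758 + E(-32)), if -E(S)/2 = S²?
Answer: 645/3403 ≈ 0.18954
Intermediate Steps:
E(S) = -2*S²
(-3842 + 2552)/(-4758 + E(-32)) = (-3842 + 2552)/(-4758 - 2*(-32)²) = -1290/(-4758 - 2*1024) = -1290/(-4758 - 2048) = -1290/(-6806) = -1290*(-1/6806) = 645/3403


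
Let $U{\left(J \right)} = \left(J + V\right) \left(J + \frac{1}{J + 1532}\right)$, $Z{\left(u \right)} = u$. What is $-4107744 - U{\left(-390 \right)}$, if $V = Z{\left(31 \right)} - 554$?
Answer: $- \frac{5097674675}{1142} \approx -4.4638 \cdot 10^{6}$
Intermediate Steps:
$V = -523$ ($V = 31 - 554 = -523$)
$U{\left(J \right)} = \left(-523 + J\right) \left(J + \frac{1}{1532 + J}\right)$ ($U{\left(J \right)} = \left(J - 523\right) \left(J + \frac{1}{J + 1532}\right) = \left(-523 + J\right) \left(J + \frac{1}{1532 + J}\right)$)
$-4107744 - U{\left(-390 \right)} = -4107744 - \frac{-523 + \left(-390\right)^{3} - -312481650 + 1009 \left(-390\right)^{2}}{1532 - 390} = -4107744 - \frac{-523 - 59319000 + 312481650 + 1009 \cdot 152100}{1142} = -4107744 - \frac{-523 - 59319000 + 312481650 + 153468900}{1142} = -4107744 - \frac{1}{1142} \cdot 406631027 = -4107744 - \frac{406631027}{1142} = - \frac{5097674675}{1142}$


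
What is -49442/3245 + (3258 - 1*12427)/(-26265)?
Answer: -860231/57783 ≈ -14.887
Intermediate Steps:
-49442/3245 + (3258 - 1*12427)/(-26265) = -49442*1/3245 + (3258 - 12427)*(-1/26265) = -838/55 - 9169*(-1/26265) = -838/55 + 9169/26265 = -860231/57783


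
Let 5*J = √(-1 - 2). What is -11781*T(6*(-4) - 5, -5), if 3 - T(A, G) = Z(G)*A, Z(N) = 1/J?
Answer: -35343 + 569415*I*√3 ≈ -35343.0 + 9.8626e+5*I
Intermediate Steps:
J = I*√3/5 (J = √(-1 - 2)/5 = √(-3)/5 = (I*√3)/5 = I*√3/5 ≈ 0.34641*I)
Z(N) = -5*I*√3/3 (Z(N) = 1/(I*√3/5) = -5*I*√3/3)
T(A, G) = 3 + 5*I*A*√3/3 (T(A, G) = 3 - (-5*I*√3/3)*A = 3 - (-5)*I*A*√3/3 = 3 + 5*I*A*√3/3)
-11781*T(6*(-4) - 5, -5) = -11781*(3 + 5*I*(6*(-4) - 5)*√3/3) = -11781*(3 + 5*I*(-24 - 5)*√3/3) = -11781*(3 + (5/3)*I*(-29)*√3) = -11781*(3 - 145*I*√3/3) = -35343 + 569415*I*√3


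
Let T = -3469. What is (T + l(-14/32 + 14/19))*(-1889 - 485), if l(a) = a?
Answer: 1251673695/152 ≈ 8.2347e+6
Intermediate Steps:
(T + l(-14/32 + 14/19))*(-1889 - 485) = (-3469 + (-14/32 + 14/19))*(-1889 - 485) = (-3469 + (-14*1/32 + 14*(1/19)))*(-2374) = (-3469 + (-7/16 + 14/19))*(-2374) = (-3469 + 91/304)*(-2374) = -1054485/304*(-2374) = 1251673695/152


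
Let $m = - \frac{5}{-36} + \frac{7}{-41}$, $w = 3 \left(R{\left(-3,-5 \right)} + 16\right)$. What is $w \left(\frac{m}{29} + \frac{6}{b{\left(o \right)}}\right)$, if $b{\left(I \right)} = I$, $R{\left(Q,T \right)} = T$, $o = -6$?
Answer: $- \frac{471361}{14268} \approx -33.036$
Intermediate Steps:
$w = 33$ ($w = 3 \left(-5 + 16\right) = 3 \cdot 11 = 33$)
$m = - \frac{47}{1476}$ ($m = \left(-5\right) \left(- \frac{1}{36}\right) + 7 \left(- \frac{1}{41}\right) = \frac{5}{36} - \frac{7}{41} = - \frac{47}{1476} \approx -0.031843$)
$w \left(\frac{m}{29} + \frac{6}{b{\left(o \right)}}\right) = 33 \left(- \frac{47}{1476 \cdot 29} + \frac{6}{-6}\right) = 33 \left(\left(- \frac{47}{1476}\right) \frac{1}{29} + 6 \left(- \frac{1}{6}\right)\right) = 33 \left(- \frac{47}{42804} - 1\right) = 33 \left(- \frac{42851}{42804}\right) = - \frac{471361}{14268}$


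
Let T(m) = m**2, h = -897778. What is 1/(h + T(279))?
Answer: -1/819937 ≈ -1.2196e-6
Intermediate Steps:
1/(h + T(279)) = 1/(-897778 + 279**2) = 1/(-897778 + 77841) = 1/(-819937) = -1/819937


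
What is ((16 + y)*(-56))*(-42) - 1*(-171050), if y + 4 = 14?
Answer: 232202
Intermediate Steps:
y = 10 (y = -4 + 14 = 10)
((16 + y)*(-56))*(-42) - 1*(-171050) = ((16 + 10)*(-56))*(-42) - 1*(-171050) = (26*(-56))*(-42) + 171050 = -1456*(-42) + 171050 = 61152 + 171050 = 232202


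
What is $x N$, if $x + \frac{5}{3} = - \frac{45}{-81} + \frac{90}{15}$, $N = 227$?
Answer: $\frac{9988}{9} \approx 1109.8$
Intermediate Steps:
$x = \frac{44}{9}$ ($x = - \frac{5}{3} + \left(- \frac{45}{-81} + \frac{90}{15}\right) = - \frac{5}{3} + \left(\left(-45\right) \left(- \frac{1}{81}\right) + 90 \cdot \frac{1}{15}\right) = - \frac{5}{3} + \left(\frac{5}{9} + 6\right) = - \frac{5}{3} + \frac{59}{9} = \frac{44}{9} \approx 4.8889$)
$x N = \frac{44}{9} \cdot 227 = \frac{9988}{9}$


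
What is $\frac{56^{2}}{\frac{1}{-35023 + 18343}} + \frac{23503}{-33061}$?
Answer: $- \frac{1729370680783}{33061} \approx -5.2308 \cdot 10^{7}$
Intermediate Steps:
$\frac{56^{2}}{\frac{1}{-35023 + 18343}} + \frac{23503}{-33061} = \frac{3136}{\frac{1}{-16680}} + 23503 \left(- \frac{1}{33061}\right) = \frac{3136}{- \frac{1}{16680}} - \frac{23503}{33061} = 3136 \left(-16680\right) - \frac{23503}{33061} = -52308480 - \frac{23503}{33061} = - \frac{1729370680783}{33061}$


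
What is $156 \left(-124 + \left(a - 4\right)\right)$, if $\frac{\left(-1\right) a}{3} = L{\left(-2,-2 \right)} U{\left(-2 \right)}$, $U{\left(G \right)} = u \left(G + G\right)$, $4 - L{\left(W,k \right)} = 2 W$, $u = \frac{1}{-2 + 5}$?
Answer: $-14976$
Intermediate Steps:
$u = \frac{1}{3} \approx 0.33333$
$L{\left(W,k \right)} = 4 - 2 W$
$U{\left(G \right)} = \frac{2 G}{3}$ ($U{\left(G \right)} = \frac{G + G}{3} = \frac{2 G}{3}$)
$a = 32$ ($a = - 3 \left(4 - -4\right) \frac{2}{3} \left(-2\right) = - 3 \left(4 + 4\right) \left(- \frac{4}{3}\right) = - 3 \cdot 8 \left(- \frac{4}{3}\right) = \left(-3\right) \left(- \frac{32}{3}\right) = 32$)
$156 \left(-124 + \left(a - 4\right)\right) = 156 \left(-124 + \left(32 - 4\right)\right) = 156 \left(-124 + 28\right) = 156 \left(-96\right) = -14976$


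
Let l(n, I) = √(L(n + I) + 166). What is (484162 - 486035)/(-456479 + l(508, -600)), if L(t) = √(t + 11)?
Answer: 1873/(456479 - √(166 + 9*I)) ≈ 0.0041033 + 3.1385e-9*I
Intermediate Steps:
L(t) = √(11 + t)
l(n, I) = √(166 + √(11 + I + n)) (l(n, I) = √(√(11 + (n + I)) + 166) = √(√(11 + (I + n)) + 166) = √(√(11 + I + n) + 166) = √(166 + √(11 + I + n)))
(484162 - 486035)/(-456479 + l(508, -600)) = (484162 - 486035)/(-456479 + √(166 + √(11 - 600 + 508))) = -1873/(-456479 + √(166 + √(-81))) = -1873/(-456479 + √(166 + 9*I))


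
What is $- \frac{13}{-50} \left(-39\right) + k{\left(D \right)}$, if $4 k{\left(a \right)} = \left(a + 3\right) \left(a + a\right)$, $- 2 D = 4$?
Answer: $- \frac{557}{50} \approx -11.14$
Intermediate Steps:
$D = -2$ ($D = \left(- \frac{1}{2}\right) 4 = -2$)
$k{\left(a \right)} = \frac{a \left(3 + a\right)}{2}$ ($k{\left(a \right)} = \frac{\left(a + 3\right) \left(a + a\right)}{4} = \frac{\left(3 + a\right) 2 a}{4} = \frac{2 a \left(3 + a\right)}{4} = \frac{a \left(3 + a\right)}{2}$)
$- \frac{13}{-50} \left(-39\right) + k{\left(D \right)} = - \frac{13}{-50} \left(-39\right) + \frac{1}{2} \left(-2\right) \left(3 - 2\right) = \left(-13\right) \left(- \frac{1}{50}\right) \left(-39\right) + \frac{1}{2} \left(-2\right) 1 = \frac{13}{50} \left(-39\right) - 1 = - \frac{507}{50} - 1 = - \frac{557}{50}$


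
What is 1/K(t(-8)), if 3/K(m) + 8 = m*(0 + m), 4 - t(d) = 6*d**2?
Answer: 144392/3 ≈ 48131.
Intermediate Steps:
t(d) = 4 - 6*d**2
K(m) = 3/(-8 + m**2) (K(m) = 3/(-8 + m*(0 + m)) = 3/(-8 + m*m) = 3/(-8 + m**2))
1/K(t(-8)) = 1/(3/(-8 + (4 - 6*(-8)**2)**2)) = 1/(3/(-8 + (4 - 6*64)**2)) = 1/(3/(-8 + (4 - 384)**2)) = 1/(3/(-8 + (-380)**2)) = 1/(3/(-8 + 144400)) = 1/(3/144392) = 144392/3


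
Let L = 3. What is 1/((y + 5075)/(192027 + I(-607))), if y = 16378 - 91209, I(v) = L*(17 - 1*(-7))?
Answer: -64033/23252 ≈ -2.7539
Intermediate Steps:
I(v) = 72 (I(v) = 3*(17 - 1*(-7)) = 3*(17 + 7) = 3*24 = 72)
y = -74831
1/((y + 5075)/(192027 + I(-607))) = 1/((-74831 + 5075)/(192027 + 72)) = 1/(-69756/192099) = 1/(-69756*1/192099) = 1/(-23252/64033) = -64033/23252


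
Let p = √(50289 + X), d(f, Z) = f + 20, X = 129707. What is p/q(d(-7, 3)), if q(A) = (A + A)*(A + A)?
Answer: √44999/338 ≈ 0.62760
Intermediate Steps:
d(f, Z) = 20 + f
p = 2*√44999 (p = √(50289 + 129707) = √179996 = 2*√44999 ≈ 424.26)
q(A) = 4*A² (q(A) = (2*A)*(2*A) = 4*A²)
p/q(d(-7, 3)) = (2*√44999)/((4*(20 - 7)²)) = (2*√44999)/((4*13²)) = (2*√44999)/((4*169)) = (2*√44999)/676 = (2*√44999)*(1/676) = √44999/338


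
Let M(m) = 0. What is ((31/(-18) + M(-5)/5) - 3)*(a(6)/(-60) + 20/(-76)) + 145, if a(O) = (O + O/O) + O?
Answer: 604379/4104 ≈ 147.27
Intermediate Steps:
a(O) = 1 + 2*O (a(O) = (O + 1) + O = (1 + O) + O = 1 + 2*O)
((31/(-18) + M(-5)/5) - 3)*(a(6)/(-60) + 20/(-76)) + 145 = ((31/(-18) + 0/5) - 3)*((1 + 2*6)/(-60) + 20/(-76)) + 145 = ((31*(-1/18) + 0*(⅕)) - 3)*((1 + 12)*(-1/60) + 20*(-1/76)) + 145 = ((-31/18 + 0) - 3)*(13*(-1/60) - 5/19) + 145 = (-31/18 - 3)*(-13/60 - 5/19) + 145 = -85/18*(-547/1140) + 145 = 9299/4104 + 145 = 604379/4104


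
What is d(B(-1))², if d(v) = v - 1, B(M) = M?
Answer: 4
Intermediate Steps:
d(v) = -1 + v
d(B(-1))² = (-1 - 1)² = (-2)² = 4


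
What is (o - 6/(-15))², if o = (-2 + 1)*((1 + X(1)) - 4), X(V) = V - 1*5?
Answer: 1369/25 ≈ 54.760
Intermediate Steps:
X(V) = -5 + V (X(V) = V - 5 = -5 + V)
o = 7 (o = (-2 + 1)*((1 + (-5 + 1)) - 4) = -((1 - 4) - 4) = -(-3 - 4) = -1*(-7) = 7)
(o - 6/(-15))² = (7 - 6/(-15))² = (7 - 6*(-1/15))² = (7 + ⅖)² = (37/5)² = 1369/25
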